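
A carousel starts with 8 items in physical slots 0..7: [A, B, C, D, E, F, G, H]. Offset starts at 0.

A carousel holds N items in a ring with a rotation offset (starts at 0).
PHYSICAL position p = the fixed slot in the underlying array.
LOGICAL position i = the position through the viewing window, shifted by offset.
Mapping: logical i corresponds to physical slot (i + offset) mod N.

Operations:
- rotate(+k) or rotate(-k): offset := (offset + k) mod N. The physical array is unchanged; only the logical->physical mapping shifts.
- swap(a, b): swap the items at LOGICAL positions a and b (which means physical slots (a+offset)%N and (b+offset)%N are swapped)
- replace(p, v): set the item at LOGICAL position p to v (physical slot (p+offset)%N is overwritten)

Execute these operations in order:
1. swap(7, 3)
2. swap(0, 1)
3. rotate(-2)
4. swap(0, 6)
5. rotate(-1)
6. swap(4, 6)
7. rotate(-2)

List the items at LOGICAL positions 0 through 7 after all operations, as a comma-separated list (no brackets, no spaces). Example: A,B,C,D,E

Answer: A,G,F,E,D,B,H,C

Derivation:
After op 1 (swap(7, 3)): offset=0, physical=[A,B,C,H,E,F,G,D], logical=[A,B,C,H,E,F,G,D]
After op 2 (swap(0, 1)): offset=0, physical=[B,A,C,H,E,F,G,D], logical=[B,A,C,H,E,F,G,D]
After op 3 (rotate(-2)): offset=6, physical=[B,A,C,H,E,F,G,D], logical=[G,D,B,A,C,H,E,F]
After op 4 (swap(0, 6)): offset=6, physical=[B,A,C,H,G,F,E,D], logical=[E,D,B,A,C,H,G,F]
After op 5 (rotate(-1)): offset=5, physical=[B,A,C,H,G,F,E,D], logical=[F,E,D,B,A,C,H,G]
After op 6 (swap(4, 6)): offset=5, physical=[B,H,C,A,G,F,E,D], logical=[F,E,D,B,H,C,A,G]
After op 7 (rotate(-2)): offset=3, physical=[B,H,C,A,G,F,E,D], logical=[A,G,F,E,D,B,H,C]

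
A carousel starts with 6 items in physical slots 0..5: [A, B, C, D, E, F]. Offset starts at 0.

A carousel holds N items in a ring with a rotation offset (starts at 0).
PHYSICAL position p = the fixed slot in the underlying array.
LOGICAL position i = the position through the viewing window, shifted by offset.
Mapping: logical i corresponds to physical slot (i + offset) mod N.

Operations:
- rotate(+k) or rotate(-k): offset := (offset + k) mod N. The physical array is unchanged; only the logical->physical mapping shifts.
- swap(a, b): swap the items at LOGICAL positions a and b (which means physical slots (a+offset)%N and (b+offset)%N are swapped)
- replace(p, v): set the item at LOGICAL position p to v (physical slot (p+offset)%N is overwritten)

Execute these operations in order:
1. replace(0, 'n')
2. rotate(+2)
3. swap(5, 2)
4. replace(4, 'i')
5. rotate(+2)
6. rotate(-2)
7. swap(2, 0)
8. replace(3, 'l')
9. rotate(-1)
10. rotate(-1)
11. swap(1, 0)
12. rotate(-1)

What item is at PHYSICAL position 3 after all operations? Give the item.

After op 1 (replace(0, 'n')): offset=0, physical=[n,B,C,D,E,F], logical=[n,B,C,D,E,F]
After op 2 (rotate(+2)): offset=2, physical=[n,B,C,D,E,F], logical=[C,D,E,F,n,B]
After op 3 (swap(5, 2)): offset=2, physical=[n,E,C,D,B,F], logical=[C,D,B,F,n,E]
After op 4 (replace(4, 'i')): offset=2, physical=[i,E,C,D,B,F], logical=[C,D,B,F,i,E]
After op 5 (rotate(+2)): offset=4, physical=[i,E,C,D,B,F], logical=[B,F,i,E,C,D]
After op 6 (rotate(-2)): offset=2, physical=[i,E,C,D,B,F], logical=[C,D,B,F,i,E]
After op 7 (swap(2, 0)): offset=2, physical=[i,E,B,D,C,F], logical=[B,D,C,F,i,E]
After op 8 (replace(3, 'l')): offset=2, physical=[i,E,B,D,C,l], logical=[B,D,C,l,i,E]
After op 9 (rotate(-1)): offset=1, physical=[i,E,B,D,C,l], logical=[E,B,D,C,l,i]
After op 10 (rotate(-1)): offset=0, physical=[i,E,B,D,C,l], logical=[i,E,B,D,C,l]
After op 11 (swap(1, 0)): offset=0, physical=[E,i,B,D,C,l], logical=[E,i,B,D,C,l]
After op 12 (rotate(-1)): offset=5, physical=[E,i,B,D,C,l], logical=[l,E,i,B,D,C]

Answer: D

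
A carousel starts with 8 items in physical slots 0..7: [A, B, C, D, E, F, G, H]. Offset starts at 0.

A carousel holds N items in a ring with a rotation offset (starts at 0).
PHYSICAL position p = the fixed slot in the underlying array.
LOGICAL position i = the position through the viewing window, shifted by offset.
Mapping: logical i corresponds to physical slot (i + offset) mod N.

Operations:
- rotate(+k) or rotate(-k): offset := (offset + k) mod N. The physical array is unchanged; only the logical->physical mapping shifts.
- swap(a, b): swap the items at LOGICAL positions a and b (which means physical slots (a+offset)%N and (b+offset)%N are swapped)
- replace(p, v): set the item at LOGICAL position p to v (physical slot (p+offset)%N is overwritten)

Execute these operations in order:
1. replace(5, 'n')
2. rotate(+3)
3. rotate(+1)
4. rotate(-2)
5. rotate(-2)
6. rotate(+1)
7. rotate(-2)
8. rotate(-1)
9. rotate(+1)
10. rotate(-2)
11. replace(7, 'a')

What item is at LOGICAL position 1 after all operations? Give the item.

After op 1 (replace(5, 'n')): offset=0, physical=[A,B,C,D,E,n,G,H], logical=[A,B,C,D,E,n,G,H]
After op 2 (rotate(+3)): offset=3, physical=[A,B,C,D,E,n,G,H], logical=[D,E,n,G,H,A,B,C]
After op 3 (rotate(+1)): offset=4, physical=[A,B,C,D,E,n,G,H], logical=[E,n,G,H,A,B,C,D]
After op 4 (rotate(-2)): offset=2, physical=[A,B,C,D,E,n,G,H], logical=[C,D,E,n,G,H,A,B]
After op 5 (rotate(-2)): offset=0, physical=[A,B,C,D,E,n,G,H], logical=[A,B,C,D,E,n,G,H]
After op 6 (rotate(+1)): offset=1, physical=[A,B,C,D,E,n,G,H], logical=[B,C,D,E,n,G,H,A]
After op 7 (rotate(-2)): offset=7, physical=[A,B,C,D,E,n,G,H], logical=[H,A,B,C,D,E,n,G]
After op 8 (rotate(-1)): offset=6, physical=[A,B,C,D,E,n,G,H], logical=[G,H,A,B,C,D,E,n]
After op 9 (rotate(+1)): offset=7, physical=[A,B,C,D,E,n,G,H], logical=[H,A,B,C,D,E,n,G]
After op 10 (rotate(-2)): offset=5, physical=[A,B,C,D,E,n,G,H], logical=[n,G,H,A,B,C,D,E]
After op 11 (replace(7, 'a')): offset=5, physical=[A,B,C,D,a,n,G,H], logical=[n,G,H,A,B,C,D,a]

Answer: G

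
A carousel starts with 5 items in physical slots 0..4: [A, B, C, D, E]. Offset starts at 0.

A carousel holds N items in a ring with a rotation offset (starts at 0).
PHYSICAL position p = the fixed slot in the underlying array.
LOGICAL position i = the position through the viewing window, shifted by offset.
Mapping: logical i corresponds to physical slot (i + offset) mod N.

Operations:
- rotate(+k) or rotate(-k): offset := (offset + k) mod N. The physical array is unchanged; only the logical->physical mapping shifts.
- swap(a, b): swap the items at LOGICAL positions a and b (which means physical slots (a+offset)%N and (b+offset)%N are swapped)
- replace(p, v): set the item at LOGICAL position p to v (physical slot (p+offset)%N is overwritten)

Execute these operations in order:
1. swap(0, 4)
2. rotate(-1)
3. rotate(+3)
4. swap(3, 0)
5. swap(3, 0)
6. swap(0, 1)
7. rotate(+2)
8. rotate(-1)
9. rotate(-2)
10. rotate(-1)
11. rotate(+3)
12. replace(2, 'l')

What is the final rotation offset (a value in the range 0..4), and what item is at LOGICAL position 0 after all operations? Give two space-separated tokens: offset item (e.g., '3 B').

After op 1 (swap(0, 4)): offset=0, physical=[E,B,C,D,A], logical=[E,B,C,D,A]
After op 2 (rotate(-1)): offset=4, physical=[E,B,C,D,A], logical=[A,E,B,C,D]
After op 3 (rotate(+3)): offset=2, physical=[E,B,C,D,A], logical=[C,D,A,E,B]
After op 4 (swap(3, 0)): offset=2, physical=[C,B,E,D,A], logical=[E,D,A,C,B]
After op 5 (swap(3, 0)): offset=2, physical=[E,B,C,D,A], logical=[C,D,A,E,B]
After op 6 (swap(0, 1)): offset=2, physical=[E,B,D,C,A], logical=[D,C,A,E,B]
After op 7 (rotate(+2)): offset=4, physical=[E,B,D,C,A], logical=[A,E,B,D,C]
After op 8 (rotate(-1)): offset=3, physical=[E,B,D,C,A], logical=[C,A,E,B,D]
After op 9 (rotate(-2)): offset=1, physical=[E,B,D,C,A], logical=[B,D,C,A,E]
After op 10 (rotate(-1)): offset=0, physical=[E,B,D,C,A], logical=[E,B,D,C,A]
After op 11 (rotate(+3)): offset=3, physical=[E,B,D,C,A], logical=[C,A,E,B,D]
After op 12 (replace(2, 'l')): offset=3, physical=[l,B,D,C,A], logical=[C,A,l,B,D]

Answer: 3 C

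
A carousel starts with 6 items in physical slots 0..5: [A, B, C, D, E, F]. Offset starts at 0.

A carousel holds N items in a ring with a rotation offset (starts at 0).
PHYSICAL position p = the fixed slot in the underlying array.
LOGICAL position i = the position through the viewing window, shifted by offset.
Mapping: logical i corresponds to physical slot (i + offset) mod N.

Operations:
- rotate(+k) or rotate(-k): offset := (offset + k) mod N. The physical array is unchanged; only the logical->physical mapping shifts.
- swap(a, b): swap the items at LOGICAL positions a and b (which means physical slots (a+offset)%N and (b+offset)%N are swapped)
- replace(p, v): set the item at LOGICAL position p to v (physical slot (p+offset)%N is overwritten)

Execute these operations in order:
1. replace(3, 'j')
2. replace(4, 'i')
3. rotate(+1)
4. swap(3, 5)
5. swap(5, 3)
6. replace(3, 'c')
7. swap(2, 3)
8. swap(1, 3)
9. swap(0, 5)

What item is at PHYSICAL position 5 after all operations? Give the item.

After op 1 (replace(3, 'j')): offset=0, physical=[A,B,C,j,E,F], logical=[A,B,C,j,E,F]
After op 2 (replace(4, 'i')): offset=0, physical=[A,B,C,j,i,F], logical=[A,B,C,j,i,F]
After op 3 (rotate(+1)): offset=1, physical=[A,B,C,j,i,F], logical=[B,C,j,i,F,A]
After op 4 (swap(3, 5)): offset=1, physical=[i,B,C,j,A,F], logical=[B,C,j,A,F,i]
After op 5 (swap(5, 3)): offset=1, physical=[A,B,C,j,i,F], logical=[B,C,j,i,F,A]
After op 6 (replace(3, 'c')): offset=1, physical=[A,B,C,j,c,F], logical=[B,C,j,c,F,A]
After op 7 (swap(2, 3)): offset=1, physical=[A,B,C,c,j,F], logical=[B,C,c,j,F,A]
After op 8 (swap(1, 3)): offset=1, physical=[A,B,j,c,C,F], logical=[B,j,c,C,F,A]
After op 9 (swap(0, 5)): offset=1, physical=[B,A,j,c,C,F], logical=[A,j,c,C,F,B]

Answer: F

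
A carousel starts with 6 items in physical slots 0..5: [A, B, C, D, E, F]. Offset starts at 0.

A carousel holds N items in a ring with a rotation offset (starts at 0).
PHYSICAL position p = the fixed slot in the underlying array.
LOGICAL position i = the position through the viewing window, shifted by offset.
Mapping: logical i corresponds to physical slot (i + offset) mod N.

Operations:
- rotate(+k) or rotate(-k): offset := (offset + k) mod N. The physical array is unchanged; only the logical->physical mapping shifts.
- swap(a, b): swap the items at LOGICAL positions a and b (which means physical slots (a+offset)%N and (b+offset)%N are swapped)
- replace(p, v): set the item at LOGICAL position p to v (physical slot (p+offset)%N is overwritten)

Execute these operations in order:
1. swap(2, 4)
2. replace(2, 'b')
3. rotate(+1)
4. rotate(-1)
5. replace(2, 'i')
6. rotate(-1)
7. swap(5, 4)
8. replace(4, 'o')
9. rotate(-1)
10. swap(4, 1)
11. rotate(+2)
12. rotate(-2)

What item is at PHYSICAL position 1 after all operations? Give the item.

After op 1 (swap(2, 4)): offset=0, physical=[A,B,E,D,C,F], logical=[A,B,E,D,C,F]
After op 2 (replace(2, 'b')): offset=0, physical=[A,B,b,D,C,F], logical=[A,B,b,D,C,F]
After op 3 (rotate(+1)): offset=1, physical=[A,B,b,D,C,F], logical=[B,b,D,C,F,A]
After op 4 (rotate(-1)): offset=0, physical=[A,B,b,D,C,F], logical=[A,B,b,D,C,F]
After op 5 (replace(2, 'i')): offset=0, physical=[A,B,i,D,C,F], logical=[A,B,i,D,C,F]
After op 6 (rotate(-1)): offset=5, physical=[A,B,i,D,C,F], logical=[F,A,B,i,D,C]
After op 7 (swap(5, 4)): offset=5, physical=[A,B,i,C,D,F], logical=[F,A,B,i,C,D]
After op 8 (replace(4, 'o')): offset=5, physical=[A,B,i,o,D,F], logical=[F,A,B,i,o,D]
After op 9 (rotate(-1)): offset=4, physical=[A,B,i,o,D,F], logical=[D,F,A,B,i,o]
After op 10 (swap(4, 1)): offset=4, physical=[A,B,F,o,D,i], logical=[D,i,A,B,F,o]
After op 11 (rotate(+2)): offset=0, physical=[A,B,F,o,D,i], logical=[A,B,F,o,D,i]
After op 12 (rotate(-2)): offset=4, physical=[A,B,F,o,D,i], logical=[D,i,A,B,F,o]

Answer: B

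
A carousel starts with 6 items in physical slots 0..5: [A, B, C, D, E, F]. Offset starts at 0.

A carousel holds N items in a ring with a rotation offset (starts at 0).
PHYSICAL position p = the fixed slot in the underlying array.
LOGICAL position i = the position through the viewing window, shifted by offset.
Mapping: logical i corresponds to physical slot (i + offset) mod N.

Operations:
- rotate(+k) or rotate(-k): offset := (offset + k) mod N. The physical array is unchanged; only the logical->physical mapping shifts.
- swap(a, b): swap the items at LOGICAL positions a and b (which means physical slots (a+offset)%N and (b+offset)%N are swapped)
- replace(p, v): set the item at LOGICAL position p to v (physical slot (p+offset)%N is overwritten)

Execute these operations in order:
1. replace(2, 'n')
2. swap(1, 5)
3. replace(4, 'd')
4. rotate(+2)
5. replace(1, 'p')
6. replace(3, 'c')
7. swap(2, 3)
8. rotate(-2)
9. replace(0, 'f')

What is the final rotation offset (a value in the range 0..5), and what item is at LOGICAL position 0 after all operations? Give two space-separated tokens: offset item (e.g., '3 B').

After op 1 (replace(2, 'n')): offset=0, physical=[A,B,n,D,E,F], logical=[A,B,n,D,E,F]
After op 2 (swap(1, 5)): offset=0, physical=[A,F,n,D,E,B], logical=[A,F,n,D,E,B]
After op 3 (replace(4, 'd')): offset=0, physical=[A,F,n,D,d,B], logical=[A,F,n,D,d,B]
After op 4 (rotate(+2)): offset=2, physical=[A,F,n,D,d,B], logical=[n,D,d,B,A,F]
After op 5 (replace(1, 'p')): offset=2, physical=[A,F,n,p,d,B], logical=[n,p,d,B,A,F]
After op 6 (replace(3, 'c')): offset=2, physical=[A,F,n,p,d,c], logical=[n,p,d,c,A,F]
After op 7 (swap(2, 3)): offset=2, physical=[A,F,n,p,c,d], logical=[n,p,c,d,A,F]
After op 8 (rotate(-2)): offset=0, physical=[A,F,n,p,c,d], logical=[A,F,n,p,c,d]
After op 9 (replace(0, 'f')): offset=0, physical=[f,F,n,p,c,d], logical=[f,F,n,p,c,d]

Answer: 0 f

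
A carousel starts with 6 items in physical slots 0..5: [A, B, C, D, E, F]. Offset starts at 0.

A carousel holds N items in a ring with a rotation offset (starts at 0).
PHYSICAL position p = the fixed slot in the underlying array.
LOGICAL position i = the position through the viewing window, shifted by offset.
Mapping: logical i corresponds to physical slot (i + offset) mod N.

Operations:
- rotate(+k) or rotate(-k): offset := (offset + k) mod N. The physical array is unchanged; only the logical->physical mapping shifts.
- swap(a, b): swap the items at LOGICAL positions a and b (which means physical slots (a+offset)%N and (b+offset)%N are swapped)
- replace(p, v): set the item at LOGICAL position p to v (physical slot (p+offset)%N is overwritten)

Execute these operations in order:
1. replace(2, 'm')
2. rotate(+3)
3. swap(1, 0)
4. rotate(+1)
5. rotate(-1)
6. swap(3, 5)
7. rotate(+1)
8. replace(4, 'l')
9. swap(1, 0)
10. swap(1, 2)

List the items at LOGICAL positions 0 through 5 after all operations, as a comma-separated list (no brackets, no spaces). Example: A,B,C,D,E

Answer: F,m,D,B,l,E

Derivation:
After op 1 (replace(2, 'm')): offset=0, physical=[A,B,m,D,E,F], logical=[A,B,m,D,E,F]
After op 2 (rotate(+3)): offset=3, physical=[A,B,m,D,E,F], logical=[D,E,F,A,B,m]
After op 3 (swap(1, 0)): offset=3, physical=[A,B,m,E,D,F], logical=[E,D,F,A,B,m]
After op 4 (rotate(+1)): offset=4, physical=[A,B,m,E,D,F], logical=[D,F,A,B,m,E]
After op 5 (rotate(-1)): offset=3, physical=[A,B,m,E,D,F], logical=[E,D,F,A,B,m]
After op 6 (swap(3, 5)): offset=3, physical=[m,B,A,E,D,F], logical=[E,D,F,m,B,A]
After op 7 (rotate(+1)): offset=4, physical=[m,B,A,E,D,F], logical=[D,F,m,B,A,E]
After op 8 (replace(4, 'l')): offset=4, physical=[m,B,l,E,D,F], logical=[D,F,m,B,l,E]
After op 9 (swap(1, 0)): offset=4, physical=[m,B,l,E,F,D], logical=[F,D,m,B,l,E]
After op 10 (swap(1, 2)): offset=4, physical=[D,B,l,E,F,m], logical=[F,m,D,B,l,E]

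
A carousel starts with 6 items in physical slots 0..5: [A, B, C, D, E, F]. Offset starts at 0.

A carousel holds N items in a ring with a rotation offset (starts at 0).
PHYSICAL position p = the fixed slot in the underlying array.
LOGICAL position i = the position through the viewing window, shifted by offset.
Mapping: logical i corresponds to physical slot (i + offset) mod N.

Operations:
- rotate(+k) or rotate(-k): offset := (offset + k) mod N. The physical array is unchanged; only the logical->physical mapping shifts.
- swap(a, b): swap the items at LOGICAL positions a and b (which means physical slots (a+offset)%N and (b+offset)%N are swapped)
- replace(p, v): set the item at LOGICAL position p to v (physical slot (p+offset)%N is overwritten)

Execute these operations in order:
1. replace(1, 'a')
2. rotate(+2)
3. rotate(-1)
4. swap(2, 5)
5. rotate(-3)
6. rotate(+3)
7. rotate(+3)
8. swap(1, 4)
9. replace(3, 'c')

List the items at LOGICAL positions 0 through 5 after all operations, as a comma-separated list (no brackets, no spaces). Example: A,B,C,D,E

After op 1 (replace(1, 'a')): offset=0, physical=[A,a,C,D,E,F], logical=[A,a,C,D,E,F]
After op 2 (rotate(+2)): offset=2, physical=[A,a,C,D,E,F], logical=[C,D,E,F,A,a]
After op 3 (rotate(-1)): offset=1, physical=[A,a,C,D,E,F], logical=[a,C,D,E,F,A]
After op 4 (swap(2, 5)): offset=1, physical=[D,a,C,A,E,F], logical=[a,C,A,E,F,D]
After op 5 (rotate(-3)): offset=4, physical=[D,a,C,A,E,F], logical=[E,F,D,a,C,A]
After op 6 (rotate(+3)): offset=1, physical=[D,a,C,A,E,F], logical=[a,C,A,E,F,D]
After op 7 (rotate(+3)): offset=4, physical=[D,a,C,A,E,F], logical=[E,F,D,a,C,A]
After op 8 (swap(1, 4)): offset=4, physical=[D,a,F,A,E,C], logical=[E,C,D,a,F,A]
After op 9 (replace(3, 'c')): offset=4, physical=[D,c,F,A,E,C], logical=[E,C,D,c,F,A]

Answer: E,C,D,c,F,A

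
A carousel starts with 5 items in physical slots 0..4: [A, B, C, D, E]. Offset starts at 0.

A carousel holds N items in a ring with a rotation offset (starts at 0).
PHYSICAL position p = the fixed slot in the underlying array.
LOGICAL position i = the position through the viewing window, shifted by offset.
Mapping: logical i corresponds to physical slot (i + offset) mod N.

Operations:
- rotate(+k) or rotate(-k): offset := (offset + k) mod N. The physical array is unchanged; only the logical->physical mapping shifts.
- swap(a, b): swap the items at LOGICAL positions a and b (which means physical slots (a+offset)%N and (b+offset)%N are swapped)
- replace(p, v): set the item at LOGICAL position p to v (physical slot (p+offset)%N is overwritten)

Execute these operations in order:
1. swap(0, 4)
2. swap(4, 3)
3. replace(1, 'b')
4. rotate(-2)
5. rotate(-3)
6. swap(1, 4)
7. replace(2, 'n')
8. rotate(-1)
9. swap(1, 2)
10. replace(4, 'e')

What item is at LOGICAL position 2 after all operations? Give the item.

After op 1 (swap(0, 4)): offset=0, physical=[E,B,C,D,A], logical=[E,B,C,D,A]
After op 2 (swap(4, 3)): offset=0, physical=[E,B,C,A,D], logical=[E,B,C,A,D]
After op 3 (replace(1, 'b')): offset=0, physical=[E,b,C,A,D], logical=[E,b,C,A,D]
After op 4 (rotate(-2)): offset=3, physical=[E,b,C,A,D], logical=[A,D,E,b,C]
After op 5 (rotate(-3)): offset=0, physical=[E,b,C,A,D], logical=[E,b,C,A,D]
After op 6 (swap(1, 4)): offset=0, physical=[E,D,C,A,b], logical=[E,D,C,A,b]
After op 7 (replace(2, 'n')): offset=0, physical=[E,D,n,A,b], logical=[E,D,n,A,b]
After op 8 (rotate(-1)): offset=4, physical=[E,D,n,A,b], logical=[b,E,D,n,A]
After op 9 (swap(1, 2)): offset=4, physical=[D,E,n,A,b], logical=[b,D,E,n,A]
After op 10 (replace(4, 'e')): offset=4, physical=[D,E,n,e,b], logical=[b,D,E,n,e]

Answer: E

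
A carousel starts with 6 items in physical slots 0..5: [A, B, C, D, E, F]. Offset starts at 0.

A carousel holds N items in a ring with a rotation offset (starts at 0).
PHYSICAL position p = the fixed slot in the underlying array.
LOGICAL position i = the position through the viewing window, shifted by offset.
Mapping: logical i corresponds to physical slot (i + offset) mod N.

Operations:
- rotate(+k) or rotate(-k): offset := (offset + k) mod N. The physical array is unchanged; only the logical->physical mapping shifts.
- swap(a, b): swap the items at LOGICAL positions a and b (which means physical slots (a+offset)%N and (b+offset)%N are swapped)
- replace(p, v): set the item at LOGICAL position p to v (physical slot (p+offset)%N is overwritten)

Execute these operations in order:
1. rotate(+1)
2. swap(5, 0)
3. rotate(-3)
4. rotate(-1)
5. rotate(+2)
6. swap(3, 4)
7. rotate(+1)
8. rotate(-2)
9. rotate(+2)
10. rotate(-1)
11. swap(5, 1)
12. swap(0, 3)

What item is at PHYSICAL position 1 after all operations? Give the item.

After op 1 (rotate(+1)): offset=1, physical=[A,B,C,D,E,F], logical=[B,C,D,E,F,A]
After op 2 (swap(5, 0)): offset=1, physical=[B,A,C,D,E,F], logical=[A,C,D,E,F,B]
After op 3 (rotate(-3)): offset=4, physical=[B,A,C,D,E,F], logical=[E,F,B,A,C,D]
After op 4 (rotate(-1)): offset=3, physical=[B,A,C,D,E,F], logical=[D,E,F,B,A,C]
After op 5 (rotate(+2)): offset=5, physical=[B,A,C,D,E,F], logical=[F,B,A,C,D,E]
After op 6 (swap(3, 4)): offset=5, physical=[B,A,D,C,E,F], logical=[F,B,A,D,C,E]
After op 7 (rotate(+1)): offset=0, physical=[B,A,D,C,E,F], logical=[B,A,D,C,E,F]
After op 8 (rotate(-2)): offset=4, physical=[B,A,D,C,E,F], logical=[E,F,B,A,D,C]
After op 9 (rotate(+2)): offset=0, physical=[B,A,D,C,E,F], logical=[B,A,D,C,E,F]
After op 10 (rotate(-1)): offset=5, physical=[B,A,D,C,E,F], logical=[F,B,A,D,C,E]
After op 11 (swap(5, 1)): offset=5, physical=[E,A,D,C,B,F], logical=[F,E,A,D,C,B]
After op 12 (swap(0, 3)): offset=5, physical=[E,A,F,C,B,D], logical=[D,E,A,F,C,B]

Answer: A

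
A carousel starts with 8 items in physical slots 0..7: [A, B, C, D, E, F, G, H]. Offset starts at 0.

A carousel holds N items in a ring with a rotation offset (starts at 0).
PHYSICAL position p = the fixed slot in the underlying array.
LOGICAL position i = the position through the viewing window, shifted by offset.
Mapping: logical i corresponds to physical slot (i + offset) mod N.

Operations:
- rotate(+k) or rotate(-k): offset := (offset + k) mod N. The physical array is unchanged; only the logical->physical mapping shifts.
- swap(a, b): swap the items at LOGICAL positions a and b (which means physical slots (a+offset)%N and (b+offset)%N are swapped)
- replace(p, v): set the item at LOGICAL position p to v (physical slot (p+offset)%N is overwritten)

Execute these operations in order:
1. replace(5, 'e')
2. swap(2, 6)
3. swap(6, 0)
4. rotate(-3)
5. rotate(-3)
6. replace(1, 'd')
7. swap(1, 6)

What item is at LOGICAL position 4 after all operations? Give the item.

After op 1 (replace(5, 'e')): offset=0, physical=[A,B,C,D,E,e,G,H], logical=[A,B,C,D,E,e,G,H]
After op 2 (swap(2, 6)): offset=0, physical=[A,B,G,D,E,e,C,H], logical=[A,B,G,D,E,e,C,H]
After op 3 (swap(6, 0)): offset=0, physical=[C,B,G,D,E,e,A,H], logical=[C,B,G,D,E,e,A,H]
After op 4 (rotate(-3)): offset=5, physical=[C,B,G,D,E,e,A,H], logical=[e,A,H,C,B,G,D,E]
After op 5 (rotate(-3)): offset=2, physical=[C,B,G,D,E,e,A,H], logical=[G,D,E,e,A,H,C,B]
After op 6 (replace(1, 'd')): offset=2, physical=[C,B,G,d,E,e,A,H], logical=[G,d,E,e,A,H,C,B]
After op 7 (swap(1, 6)): offset=2, physical=[d,B,G,C,E,e,A,H], logical=[G,C,E,e,A,H,d,B]

Answer: A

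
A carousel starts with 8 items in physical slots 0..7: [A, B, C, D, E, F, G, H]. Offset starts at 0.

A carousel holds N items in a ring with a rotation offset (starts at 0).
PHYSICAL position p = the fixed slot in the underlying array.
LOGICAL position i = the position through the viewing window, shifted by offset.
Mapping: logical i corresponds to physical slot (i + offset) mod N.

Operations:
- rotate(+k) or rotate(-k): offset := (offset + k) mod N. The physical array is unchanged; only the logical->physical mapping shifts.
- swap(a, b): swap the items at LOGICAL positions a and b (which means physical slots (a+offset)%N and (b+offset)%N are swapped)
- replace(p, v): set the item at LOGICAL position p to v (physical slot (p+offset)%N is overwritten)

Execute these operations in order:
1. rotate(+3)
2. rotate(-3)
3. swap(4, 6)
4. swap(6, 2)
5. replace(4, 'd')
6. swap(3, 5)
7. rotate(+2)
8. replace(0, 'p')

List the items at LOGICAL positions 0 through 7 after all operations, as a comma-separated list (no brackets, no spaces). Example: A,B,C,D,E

After op 1 (rotate(+3)): offset=3, physical=[A,B,C,D,E,F,G,H], logical=[D,E,F,G,H,A,B,C]
After op 2 (rotate(-3)): offset=0, physical=[A,B,C,D,E,F,G,H], logical=[A,B,C,D,E,F,G,H]
After op 3 (swap(4, 6)): offset=0, physical=[A,B,C,D,G,F,E,H], logical=[A,B,C,D,G,F,E,H]
After op 4 (swap(6, 2)): offset=0, physical=[A,B,E,D,G,F,C,H], logical=[A,B,E,D,G,F,C,H]
After op 5 (replace(4, 'd')): offset=0, physical=[A,B,E,D,d,F,C,H], logical=[A,B,E,D,d,F,C,H]
After op 6 (swap(3, 5)): offset=0, physical=[A,B,E,F,d,D,C,H], logical=[A,B,E,F,d,D,C,H]
After op 7 (rotate(+2)): offset=2, physical=[A,B,E,F,d,D,C,H], logical=[E,F,d,D,C,H,A,B]
After op 8 (replace(0, 'p')): offset=2, physical=[A,B,p,F,d,D,C,H], logical=[p,F,d,D,C,H,A,B]

Answer: p,F,d,D,C,H,A,B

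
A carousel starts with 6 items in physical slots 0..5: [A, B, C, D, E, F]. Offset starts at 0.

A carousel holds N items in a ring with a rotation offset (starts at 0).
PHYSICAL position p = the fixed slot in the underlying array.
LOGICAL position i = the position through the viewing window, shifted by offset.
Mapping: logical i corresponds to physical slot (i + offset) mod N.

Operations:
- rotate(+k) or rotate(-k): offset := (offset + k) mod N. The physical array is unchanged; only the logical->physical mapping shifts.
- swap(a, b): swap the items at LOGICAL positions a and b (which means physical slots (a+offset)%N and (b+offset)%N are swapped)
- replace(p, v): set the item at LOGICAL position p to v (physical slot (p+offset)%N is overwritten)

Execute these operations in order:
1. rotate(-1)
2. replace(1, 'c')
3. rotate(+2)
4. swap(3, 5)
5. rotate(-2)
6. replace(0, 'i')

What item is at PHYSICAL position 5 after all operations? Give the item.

Answer: i

Derivation:
After op 1 (rotate(-1)): offset=5, physical=[A,B,C,D,E,F], logical=[F,A,B,C,D,E]
After op 2 (replace(1, 'c')): offset=5, physical=[c,B,C,D,E,F], logical=[F,c,B,C,D,E]
After op 3 (rotate(+2)): offset=1, physical=[c,B,C,D,E,F], logical=[B,C,D,E,F,c]
After op 4 (swap(3, 5)): offset=1, physical=[E,B,C,D,c,F], logical=[B,C,D,c,F,E]
After op 5 (rotate(-2)): offset=5, physical=[E,B,C,D,c,F], logical=[F,E,B,C,D,c]
After op 6 (replace(0, 'i')): offset=5, physical=[E,B,C,D,c,i], logical=[i,E,B,C,D,c]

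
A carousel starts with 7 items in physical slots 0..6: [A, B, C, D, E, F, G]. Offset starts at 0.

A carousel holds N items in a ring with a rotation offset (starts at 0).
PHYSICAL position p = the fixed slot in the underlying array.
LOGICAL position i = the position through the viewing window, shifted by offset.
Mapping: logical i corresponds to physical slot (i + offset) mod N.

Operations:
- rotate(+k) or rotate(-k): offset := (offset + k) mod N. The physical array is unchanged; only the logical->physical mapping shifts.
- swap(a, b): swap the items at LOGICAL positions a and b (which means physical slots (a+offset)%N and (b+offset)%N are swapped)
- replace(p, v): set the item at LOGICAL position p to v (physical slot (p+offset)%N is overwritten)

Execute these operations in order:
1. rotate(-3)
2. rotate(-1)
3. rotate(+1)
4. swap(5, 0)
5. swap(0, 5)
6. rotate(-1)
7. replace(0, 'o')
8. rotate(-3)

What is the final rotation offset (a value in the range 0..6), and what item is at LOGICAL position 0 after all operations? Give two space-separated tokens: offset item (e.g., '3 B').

After op 1 (rotate(-3)): offset=4, physical=[A,B,C,D,E,F,G], logical=[E,F,G,A,B,C,D]
After op 2 (rotate(-1)): offset=3, physical=[A,B,C,D,E,F,G], logical=[D,E,F,G,A,B,C]
After op 3 (rotate(+1)): offset=4, physical=[A,B,C,D,E,F,G], logical=[E,F,G,A,B,C,D]
After op 4 (swap(5, 0)): offset=4, physical=[A,B,E,D,C,F,G], logical=[C,F,G,A,B,E,D]
After op 5 (swap(0, 5)): offset=4, physical=[A,B,C,D,E,F,G], logical=[E,F,G,A,B,C,D]
After op 6 (rotate(-1)): offset=3, physical=[A,B,C,D,E,F,G], logical=[D,E,F,G,A,B,C]
After op 7 (replace(0, 'o')): offset=3, physical=[A,B,C,o,E,F,G], logical=[o,E,F,G,A,B,C]
After op 8 (rotate(-3)): offset=0, physical=[A,B,C,o,E,F,G], logical=[A,B,C,o,E,F,G]

Answer: 0 A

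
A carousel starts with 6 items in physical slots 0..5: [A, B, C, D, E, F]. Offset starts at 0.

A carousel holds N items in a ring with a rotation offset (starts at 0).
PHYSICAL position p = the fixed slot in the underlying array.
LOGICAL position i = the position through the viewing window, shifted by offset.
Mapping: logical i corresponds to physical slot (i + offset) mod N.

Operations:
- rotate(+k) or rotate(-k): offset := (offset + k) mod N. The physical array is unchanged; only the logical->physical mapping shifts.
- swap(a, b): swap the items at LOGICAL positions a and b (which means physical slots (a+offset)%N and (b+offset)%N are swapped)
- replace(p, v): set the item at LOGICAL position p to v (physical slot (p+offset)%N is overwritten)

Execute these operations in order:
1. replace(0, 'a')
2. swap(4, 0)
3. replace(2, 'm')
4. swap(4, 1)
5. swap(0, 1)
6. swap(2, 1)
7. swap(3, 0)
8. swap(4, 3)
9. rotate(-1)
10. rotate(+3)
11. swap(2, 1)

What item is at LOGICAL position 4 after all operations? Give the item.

Answer: D

Derivation:
After op 1 (replace(0, 'a')): offset=0, physical=[a,B,C,D,E,F], logical=[a,B,C,D,E,F]
After op 2 (swap(4, 0)): offset=0, physical=[E,B,C,D,a,F], logical=[E,B,C,D,a,F]
After op 3 (replace(2, 'm')): offset=0, physical=[E,B,m,D,a,F], logical=[E,B,m,D,a,F]
After op 4 (swap(4, 1)): offset=0, physical=[E,a,m,D,B,F], logical=[E,a,m,D,B,F]
After op 5 (swap(0, 1)): offset=0, physical=[a,E,m,D,B,F], logical=[a,E,m,D,B,F]
After op 6 (swap(2, 1)): offset=0, physical=[a,m,E,D,B,F], logical=[a,m,E,D,B,F]
After op 7 (swap(3, 0)): offset=0, physical=[D,m,E,a,B,F], logical=[D,m,E,a,B,F]
After op 8 (swap(4, 3)): offset=0, physical=[D,m,E,B,a,F], logical=[D,m,E,B,a,F]
After op 9 (rotate(-1)): offset=5, physical=[D,m,E,B,a,F], logical=[F,D,m,E,B,a]
After op 10 (rotate(+3)): offset=2, physical=[D,m,E,B,a,F], logical=[E,B,a,F,D,m]
After op 11 (swap(2, 1)): offset=2, physical=[D,m,E,a,B,F], logical=[E,a,B,F,D,m]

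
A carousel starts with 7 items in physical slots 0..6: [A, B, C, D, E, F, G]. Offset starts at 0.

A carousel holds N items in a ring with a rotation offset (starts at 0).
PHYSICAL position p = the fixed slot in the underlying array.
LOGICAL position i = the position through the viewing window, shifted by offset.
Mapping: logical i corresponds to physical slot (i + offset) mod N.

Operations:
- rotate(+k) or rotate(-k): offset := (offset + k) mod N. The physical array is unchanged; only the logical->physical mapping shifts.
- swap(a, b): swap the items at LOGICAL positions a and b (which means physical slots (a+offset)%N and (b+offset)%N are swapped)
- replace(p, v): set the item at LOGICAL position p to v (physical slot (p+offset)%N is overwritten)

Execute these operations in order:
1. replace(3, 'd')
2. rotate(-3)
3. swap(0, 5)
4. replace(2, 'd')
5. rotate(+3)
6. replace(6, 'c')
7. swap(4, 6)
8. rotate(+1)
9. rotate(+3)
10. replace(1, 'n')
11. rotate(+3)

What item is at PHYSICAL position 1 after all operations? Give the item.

After op 1 (replace(3, 'd')): offset=0, physical=[A,B,C,d,E,F,G], logical=[A,B,C,d,E,F,G]
After op 2 (rotate(-3)): offset=4, physical=[A,B,C,d,E,F,G], logical=[E,F,G,A,B,C,d]
After op 3 (swap(0, 5)): offset=4, physical=[A,B,E,d,C,F,G], logical=[C,F,G,A,B,E,d]
After op 4 (replace(2, 'd')): offset=4, physical=[A,B,E,d,C,F,d], logical=[C,F,d,A,B,E,d]
After op 5 (rotate(+3)): offset=0, physical=[A,B,E,d,C,F,d], logical=[A,B,E,d,C,F,d]
After op 6 (replace(6, 'c')): offset=0, physical=[A,B,E,d,C,F,c], logical=[A,B,E,d,C,F,c]
After op 7 (swap(4, 6)): offset=0, physical=[A,B,E,d,c,F,C], logical=[A,B,E,d,c,F,C]
After op 8 (rotate(+1)): offset=1, physical=[A,B,E,d,c,F,C], logical=[B,E,d,c,F,C,A]
After op 9 (rotate(+3)): offset=4, physical=[A,B,E,d,c,F,C], logical=[c,F,C,A,B,E,d]
After op 10 (replace(1, 'n')): offset=4, physical=[A,B,E,d,c,n,C], logical=[c,n,C,A,B,E,d]
After op 11 (rotate(+3)): offset=0, physical=[A,B,E,d,c,n,C], logical=[A,B,E,d,c,n,C]

Answer: B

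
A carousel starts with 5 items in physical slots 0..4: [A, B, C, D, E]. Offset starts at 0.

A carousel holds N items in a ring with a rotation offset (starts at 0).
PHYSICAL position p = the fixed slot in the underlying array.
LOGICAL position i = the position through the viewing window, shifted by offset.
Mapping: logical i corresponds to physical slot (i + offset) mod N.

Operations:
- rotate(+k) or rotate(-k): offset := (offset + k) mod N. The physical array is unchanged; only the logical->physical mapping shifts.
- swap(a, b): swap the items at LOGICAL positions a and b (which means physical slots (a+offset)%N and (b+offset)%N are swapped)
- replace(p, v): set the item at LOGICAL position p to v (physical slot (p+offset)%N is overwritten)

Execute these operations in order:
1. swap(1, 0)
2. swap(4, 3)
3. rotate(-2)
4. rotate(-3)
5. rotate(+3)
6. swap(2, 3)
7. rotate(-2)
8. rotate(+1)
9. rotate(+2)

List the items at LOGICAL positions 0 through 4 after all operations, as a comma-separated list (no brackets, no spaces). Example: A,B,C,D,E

Answer: D,A,B,C,E

Derivation:
After op 1 (swap(1, 0)): offset=0, physical=[B,A,C,D,E], logical=[B,A,C,D,E]
After op 2 (swap(4, 3)): offset=0, physical=[B,A,C,E,D], logical=[B,A,C,E,D]
After op 3 (rotate(-2)): offset=3, physical=[B,A,C,E,D], logical=[E,D,B,A,C]
After op 4 (rotate(-3)): offset=0, physical=[B,A,C,E,D], logical=[B,A,C,E,D]
After op 5 (rotate(+3)): offset=3, physical=[B,A,C,E,D], logical=[E,D,B,A,C]
After op 6 (swap(2, 3)): offset=3, physical=[A,B,C,E,D], logical=[E,D,A,B,C]
After op 7 (rotate(-2)): offset=1, physical=[A,B,C,E,D], logical=[B,C,E,D,A]
After op 8 (rotate(+1)): offset=2, physical=[A,B,C,E,D], logical=[C,E,D,A,B]
After op 9 (rotate(+2)): offset=4, physical=[A,B,C,E,D], logical=[D,A,B,C,E]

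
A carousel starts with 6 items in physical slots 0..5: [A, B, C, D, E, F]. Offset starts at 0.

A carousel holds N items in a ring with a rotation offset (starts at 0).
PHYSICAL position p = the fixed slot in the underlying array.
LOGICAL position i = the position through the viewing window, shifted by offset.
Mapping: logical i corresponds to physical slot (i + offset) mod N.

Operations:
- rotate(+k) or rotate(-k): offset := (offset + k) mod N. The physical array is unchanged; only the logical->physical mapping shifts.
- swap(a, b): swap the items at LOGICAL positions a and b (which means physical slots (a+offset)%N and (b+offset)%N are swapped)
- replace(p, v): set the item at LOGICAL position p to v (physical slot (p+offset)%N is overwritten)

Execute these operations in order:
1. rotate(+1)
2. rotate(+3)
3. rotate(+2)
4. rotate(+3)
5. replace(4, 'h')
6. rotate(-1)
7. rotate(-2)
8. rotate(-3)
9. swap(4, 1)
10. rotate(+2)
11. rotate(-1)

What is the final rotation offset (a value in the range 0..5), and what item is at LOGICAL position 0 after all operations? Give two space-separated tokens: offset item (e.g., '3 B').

After op 1 (rotate(+1)): offset=1, physical=[A,B,C,D,E,F], logical=[B,C,D,E,F,A]
After op 2 (rotate(+3)): offset=4, physical=[A,B,C,D,E,F], logical=[E,F,A,B,C,D]
After op 3 (rotate(+2)): offset=0, physical=[A,B,C,D,E,F], logical=[A,B,C,D,E,F]
After op 4 (rotate(+3)): offset=3, physical=[A,B,C,D,E,F], logical=[D,E,F,A,B,C]
After op 5 (replace(4, 'h')): offset=3, physical=[A,h,C,D,E,F], logical=[D,E,F,A,h,C]
After op 6 (rotate(-1)): offset=2, physical=[A,h,C,D,E,F], logical=[C,D,E,F,A,h]
After op 7 (rotate(-2)): offset=0, physical=[A,h,C,D,E,F], logical=[A,h,C,D,E,F]
After op 8 (rotate(-3)): offset=3, physical=[A,h,C,D,E,F], logical=[D,E,F,A,h,C]
After op 9 (swap(4, 1)): offset=3, physical=[A,E,C,D,h,F], logical=[D,h,F,A,E,C]
After op 10 (rotate(+2)): offset=5, physical=[A,E,C,D,h,F], logical=[F,A,E,C,D,h]
After op 11 (rotate(-1)): offset=4, physical=[A,E,C,D,h,F], logical=[h,F,A,E,C,D]

Answer: 4 h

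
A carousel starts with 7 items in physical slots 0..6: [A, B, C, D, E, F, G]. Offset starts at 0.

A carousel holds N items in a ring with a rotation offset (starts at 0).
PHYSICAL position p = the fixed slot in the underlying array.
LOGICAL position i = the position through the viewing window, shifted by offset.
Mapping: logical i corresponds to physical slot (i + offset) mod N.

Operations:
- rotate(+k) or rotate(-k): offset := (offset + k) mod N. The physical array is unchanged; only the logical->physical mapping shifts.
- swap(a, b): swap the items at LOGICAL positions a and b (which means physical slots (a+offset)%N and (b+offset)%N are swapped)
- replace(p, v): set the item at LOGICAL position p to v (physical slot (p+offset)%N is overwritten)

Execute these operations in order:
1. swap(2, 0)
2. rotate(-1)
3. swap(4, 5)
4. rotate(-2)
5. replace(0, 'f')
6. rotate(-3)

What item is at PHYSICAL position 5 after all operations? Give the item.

After op 1 (swap(2, 0)): offset=0, physical=[C,B,A,D,E,F,G], logical=[C,B,A,D,E,F,G]
After op 2 (rotate(-1)): offset=6, physical=[C,B,A,D,E,F,G], logical=[G,C,B,A,D,E,F]
After op 3 (swap(4, 5)): offset=6, physical=[C,B,A,E,D,F,G], logical=[G,C,B,A,E,D,F]
After op 4 (rotate(-2)): offset=4, physical=[C,B,A,E,D,F,G], logical=[D,F,G,C,B,A,E]
After op 5 (replace(0, 'f')): offset=4, physical=[C,B,A,E,f,F,G], logical=[f,F,G,C,B,A,E]
After op 6 (rotate(-3)): offset=1, physical=[C,B,A,E,f,F,G], logical=[B,A,E,f,F,G,C]

Answer: F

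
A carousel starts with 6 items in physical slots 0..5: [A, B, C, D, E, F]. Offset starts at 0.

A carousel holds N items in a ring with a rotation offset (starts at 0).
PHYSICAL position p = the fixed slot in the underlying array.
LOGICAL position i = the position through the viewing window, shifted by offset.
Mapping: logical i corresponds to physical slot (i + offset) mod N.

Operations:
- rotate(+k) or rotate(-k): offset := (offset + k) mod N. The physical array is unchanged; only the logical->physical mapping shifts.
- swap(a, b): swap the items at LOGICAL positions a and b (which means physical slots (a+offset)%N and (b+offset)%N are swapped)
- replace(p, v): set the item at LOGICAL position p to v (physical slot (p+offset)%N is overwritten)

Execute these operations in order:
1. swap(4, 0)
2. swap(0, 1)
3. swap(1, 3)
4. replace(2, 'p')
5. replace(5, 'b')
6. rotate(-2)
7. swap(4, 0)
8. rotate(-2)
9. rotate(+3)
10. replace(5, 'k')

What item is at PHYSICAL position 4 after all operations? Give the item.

After op 1 (swap(4, 0)): offset=0, physical=[E,B,C,D,A,F], logical=[E,B,C,D,A,F]
After op 2 (swap(0, 1)): offset=0, physical=[B,E,C,D,A,F], logical=[B,E,C,D,A,F]
After op 3 (swap(1, 3)): offset=0, physical=[B,D,C,E,A,F], logical=[B,D,C,E,A,F]
After op 4 (replace(2, 'p')): offset=0, physical=[B,D,p,E,A,F], logical=[B,D,p,E,A,F]
After op 5 (replace(5, 'b')): offset=0, physical=[B,D,p,E,A,b], logical=[B,D,p,E,A,b]
After op 6 (rotate(-2)): offset=4, physical=[B,D,p,E,A,b], logical=[A,b,B,D,p,E]
After op 7 (swap(4, 0)): offset=4, physical=[B,D,A,E,p,b], logical=[p,b,B,D,A,E]
After op 8 (rotate(-2)): offset=2, physical=[B,D,A,E,p,b], logical=[A,E,p,b,B,D]
After op 9 (rotate(+3)): offset=5, physical=[B,D,A,E,p,b], logical=[b,B,D,A,E,p]
After op 10 (replace(5, 'k')): offset=5, physical=[B,D,A,E,k,b], logical=[b,B,D,A,E,k]

Answer: k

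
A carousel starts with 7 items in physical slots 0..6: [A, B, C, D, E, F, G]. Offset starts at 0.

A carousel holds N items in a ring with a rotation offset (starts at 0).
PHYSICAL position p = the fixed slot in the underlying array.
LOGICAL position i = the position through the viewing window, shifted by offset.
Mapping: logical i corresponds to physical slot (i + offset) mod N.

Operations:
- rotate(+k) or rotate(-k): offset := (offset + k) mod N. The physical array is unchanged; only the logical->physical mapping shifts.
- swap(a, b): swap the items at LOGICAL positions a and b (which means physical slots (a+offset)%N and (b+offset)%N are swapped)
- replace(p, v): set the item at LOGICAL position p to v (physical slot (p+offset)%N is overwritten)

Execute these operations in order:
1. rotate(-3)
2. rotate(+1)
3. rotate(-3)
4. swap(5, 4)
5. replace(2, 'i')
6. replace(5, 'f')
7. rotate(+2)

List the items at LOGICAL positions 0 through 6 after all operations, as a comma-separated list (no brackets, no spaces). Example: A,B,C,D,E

Answer: i,F,A,f,B,C,D

Derivation:
After op 1 (rotate(-3)): offset=4, physical=[A,B,C,D,E,F,G], logical=[E,F,G,A,B,C,D]
After op 2 (rotate(+1)): offset=5, physical=[A,B,C,D,E,F,G], logical=[F,G,A,B,C,D,E]
After op 3 (rotate(-3)): offset=2, physical=[A,B,C,D,E,F,G], logical=[C,D,E,F,G,A,B]
After op 4 (swap(5, 4)): offset=2, physical=[G,B,C,D,E,F,A], logical=[C,D,E,F,A,G,B]
After op 5 (replace(2, 'i')): offset=2, physical=[G,B,C,D,i,F,A], logical=[C,D,i,F,A,G,B]
After op 6 (replace(5, 'f')): offset=2, physical=[f,B,C,D,i,F,A], logical=[C,D,i,F,A,f,B]
After op 7 (rotate(+2)): offset=4, physical=[f,B,C,D,i,F,A], logical=[i,F,A,f,B,C,D]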